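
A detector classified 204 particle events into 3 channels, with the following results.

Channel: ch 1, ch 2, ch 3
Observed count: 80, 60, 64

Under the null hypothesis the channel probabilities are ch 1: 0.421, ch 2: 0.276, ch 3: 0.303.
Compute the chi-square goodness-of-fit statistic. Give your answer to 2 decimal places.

Expected counts E_i = n·p_i: 204×0.421 = 85.884, 204×0.276 = 56.304, 204×0.303 = 61.812.
ch 1: (80 − 85.884)²/85.884 = 34.621456/85.884 = 0.403
ch 2: (60 − 56.304)²/56.304 = 13.660416/56.304 = 0.243
ch 3: (64 − 61.812)²/61.812 = 4.787344/61.812 = 0.077
Sum = 0.72

0.72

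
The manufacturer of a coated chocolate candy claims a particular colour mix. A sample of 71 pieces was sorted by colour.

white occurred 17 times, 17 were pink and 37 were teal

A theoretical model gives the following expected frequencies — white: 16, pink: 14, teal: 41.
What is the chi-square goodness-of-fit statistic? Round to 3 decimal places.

1.096

χ² = (17−16)²/16 + (17−14)²/14 + (37−41)²/41
   = 0.0625 + 0.6429 + 0.3902
Sum = 1.096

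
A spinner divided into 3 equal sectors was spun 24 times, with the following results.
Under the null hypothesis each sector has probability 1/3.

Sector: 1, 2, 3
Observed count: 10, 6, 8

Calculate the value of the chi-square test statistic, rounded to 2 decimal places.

Under H₀ each category has probability 1/3, so each expected count is 24/3 = 8.
χ² = (10−8)²/8 + (6−8)²/8 + (8−8)²/8
   = 0.500 + 0.500 + 0.000
Sum = 1.00

1.00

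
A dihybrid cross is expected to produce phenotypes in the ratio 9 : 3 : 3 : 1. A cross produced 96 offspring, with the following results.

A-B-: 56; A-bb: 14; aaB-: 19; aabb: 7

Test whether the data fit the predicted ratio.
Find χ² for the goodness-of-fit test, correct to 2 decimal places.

1.19

Ratio total = 16. Expected counts: 96×9/16 = 54, 96×3/16 = 18, 96×3/16 = 18, 96×1/16 = 6.
A-B-: (56 − 54)²/54 = 4/54 = 0.074
A-bb: (14 − 18)²/18 = 16/18 = 0.889
aaB-: (19 − 18)²/18 = 1/18 = 0.056
aabb: (7 − 6)²/6 = 1/6 = 0.167
Sum = 1.19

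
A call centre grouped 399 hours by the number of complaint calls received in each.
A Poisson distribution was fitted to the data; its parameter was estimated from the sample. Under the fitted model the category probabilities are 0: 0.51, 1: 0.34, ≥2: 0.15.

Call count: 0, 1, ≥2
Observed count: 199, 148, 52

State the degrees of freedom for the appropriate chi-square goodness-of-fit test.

1

There are k = 3 categories and 1 parameter estimated from the data, so df = 3 − 1 − 1 = 1.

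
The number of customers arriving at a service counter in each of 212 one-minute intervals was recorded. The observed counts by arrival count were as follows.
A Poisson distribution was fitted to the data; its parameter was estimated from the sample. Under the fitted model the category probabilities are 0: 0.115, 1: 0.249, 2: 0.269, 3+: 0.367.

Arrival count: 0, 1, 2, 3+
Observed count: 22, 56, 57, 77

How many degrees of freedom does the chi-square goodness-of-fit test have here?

2

There are k = 4 categories and 1 parameter estimated from the data, so df = 4 − 1 − 1 = 2.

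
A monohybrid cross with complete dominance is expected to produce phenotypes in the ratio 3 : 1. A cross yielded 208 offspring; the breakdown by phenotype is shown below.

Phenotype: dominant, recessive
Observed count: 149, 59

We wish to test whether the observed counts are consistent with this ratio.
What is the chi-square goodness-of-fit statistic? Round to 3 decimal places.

1.256

Ratio total = 4. Expected counts: 208×3/4 = 156, 208×1/4 = 52.
χ² = (149−156)²/156 + (59−52)²/52
   = 0.3141 + 0.9423
Sum = 1.256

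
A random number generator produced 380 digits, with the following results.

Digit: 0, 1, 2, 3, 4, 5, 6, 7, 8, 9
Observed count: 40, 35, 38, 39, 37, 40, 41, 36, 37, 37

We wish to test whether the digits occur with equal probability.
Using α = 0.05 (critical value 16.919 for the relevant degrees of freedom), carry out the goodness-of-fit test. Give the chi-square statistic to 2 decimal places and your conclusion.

0.89; do not reject

Expected count for each of the 10 categories: 380/10 = 38.
0: (40 − 38)²/38 = 4/38 = 0.105
1: (35 − 38)²/38 = 9/38 = 0.237
2: (38 − 38)²/38 = 0/38 = 0.000
3: (39 − 38)²/38 = 1/38 = 0.026
4: (37 − 38)²/38 = 1/38 = 0.026
5: (40 − 38)²/38 = 4/38 = 0.105
6: (41 − 38)²/38 = 9/38 = 0.237
7: (36 − 38)²/38 = 4/38 = 0.105
8: (37 − 38)²/38 = 1/38 = 0.026
9: (37 − 38)²/38 = 1/38 = 0.026
Sum = 0.89
df = 9. Since 0.89 < 16.919, we do not reject H₀.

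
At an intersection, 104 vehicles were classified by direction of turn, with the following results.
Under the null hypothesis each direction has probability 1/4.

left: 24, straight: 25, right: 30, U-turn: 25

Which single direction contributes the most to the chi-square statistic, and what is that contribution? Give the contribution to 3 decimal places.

right, 0.615

Under H₀ each category has probability 1/4, so each expected count is 104/4 = 26.
left: (24 − 26)²/26 = 4/26 = 0.1538
straight: (25 − 26)²/26 = 1/26 = 0.0385
right: (30 − 26)²/26 = 16/26 = 0.6154
U-turn: (25 − 26)²/26 = 1/26 = 0.0385
The largest term is for right: 0.615.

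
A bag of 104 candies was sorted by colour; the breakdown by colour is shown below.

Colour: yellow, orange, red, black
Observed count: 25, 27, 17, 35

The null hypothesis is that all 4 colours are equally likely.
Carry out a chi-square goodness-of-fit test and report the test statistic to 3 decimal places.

6.308

Expected count for each of the 4 categories: 104/4 = 26.
χ² = (25−26)²/26 + (27−26)²/26 + (17−26)²/26 + (35−26)²/26
   = 0.0385 + 0.0385 + 3.1154 + 3.1154
Sum = 6.308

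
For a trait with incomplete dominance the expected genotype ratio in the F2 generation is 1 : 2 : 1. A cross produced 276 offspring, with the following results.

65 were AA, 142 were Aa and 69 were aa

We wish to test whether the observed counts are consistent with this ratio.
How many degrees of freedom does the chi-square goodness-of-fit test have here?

2

There are k = 3 categories and no parameters were estimated from the data, so df = 3 − 1 = 2.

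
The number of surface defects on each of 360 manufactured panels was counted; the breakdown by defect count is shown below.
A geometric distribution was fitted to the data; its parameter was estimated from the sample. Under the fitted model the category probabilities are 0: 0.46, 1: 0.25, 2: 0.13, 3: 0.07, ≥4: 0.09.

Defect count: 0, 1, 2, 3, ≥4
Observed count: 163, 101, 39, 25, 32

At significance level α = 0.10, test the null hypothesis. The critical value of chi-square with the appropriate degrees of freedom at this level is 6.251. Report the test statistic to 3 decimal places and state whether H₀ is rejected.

2.692; do not reject

Expected counts E_i = n·p_i: 360×0.46 = 165.6, 360×0.25 = 90, 360×0.13 = 46.8, 360×0.07 = 25.2, 360×0.09 = 32.4.
χ² = (163−165.6)²/165.6 + (101−90)²/90 + (39−46.8)²/46.8 + (25−25.2)²/25.2 + (32−32.4)²/32.4
   = 0.0408 + 1.3444 + 1.3000 + 0.0016 + 0.0049
Sum = 2.692
df = 3. Since 2.692 < 6.251, we do not reject H₀.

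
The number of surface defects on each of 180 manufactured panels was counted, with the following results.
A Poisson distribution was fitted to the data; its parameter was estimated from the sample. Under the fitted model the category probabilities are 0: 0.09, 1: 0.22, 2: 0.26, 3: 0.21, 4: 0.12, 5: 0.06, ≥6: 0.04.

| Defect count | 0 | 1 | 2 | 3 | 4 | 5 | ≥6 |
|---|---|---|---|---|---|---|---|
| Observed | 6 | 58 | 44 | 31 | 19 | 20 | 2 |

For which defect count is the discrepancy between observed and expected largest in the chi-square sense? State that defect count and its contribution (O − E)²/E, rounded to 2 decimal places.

1, 8.55

Expected counts E_i = n·p_i: 180×0.09 = 16.2, 180×0.22 = 39.6, 180×0.26 = 46.8, 180×0.21 = 37.8, 180×0.12 = 21.6, 180×0.06 = 10.8, 180×0.04 = 7.2.
cat         O        E   (O−E)²/E
0           6     16.2      6.422
1          58     39.6      8.549
2          44     46.8      0.168
3          31     37.8      1.223
4          19     21.6      0.313
5          20     10.8      7.837
≥6          2      7.2      3.756
The largest term is for 1: 8.55.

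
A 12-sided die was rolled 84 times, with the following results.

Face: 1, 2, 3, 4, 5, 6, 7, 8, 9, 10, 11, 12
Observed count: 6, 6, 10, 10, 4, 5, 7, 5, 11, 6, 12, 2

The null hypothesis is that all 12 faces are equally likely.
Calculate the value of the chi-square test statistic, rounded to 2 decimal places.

Expected count for each of the 12 categories: 84/12 = 7.
χ² = (6−7)²/7 + (6−7)²/7 + (10−7)²/7 + (10−7)²/7 + (4−7)²/7 + (5−7)²/7 + (7−7)²/7 + (5−7)²/7 + (11−7)²/7 + (6−7)²/7 + (12−7)²/7 + (2−7)²/7
   = 0.143 + 0.143 + 1.286 + 1.286 + 1.286 + 0.571 + 0.000 + 0.571 + 2.286 + 0.143 + 3.571 + 3.571
Sum = 14.86

14.86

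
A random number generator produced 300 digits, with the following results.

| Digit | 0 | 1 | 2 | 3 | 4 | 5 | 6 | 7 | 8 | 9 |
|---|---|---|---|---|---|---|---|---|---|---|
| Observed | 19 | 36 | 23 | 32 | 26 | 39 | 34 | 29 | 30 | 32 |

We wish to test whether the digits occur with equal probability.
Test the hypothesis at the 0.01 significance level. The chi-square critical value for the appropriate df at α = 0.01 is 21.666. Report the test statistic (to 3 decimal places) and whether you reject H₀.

10.933; do not reject

Under H₀ each category has probability 1/10, so each expected count is 300/10 = 30.
χ² = (19−30)²/30 + (36−30)²/30 + (23−30)²/30 + (32−30)²/30 + (26−30)²/30 + (39−30)²/30 + (34−30)²/30 + (29−30)²/30 + (30−30)²/30 + (32−30)²/30
   = 4.0333 + 1.2000 + 1.6333 + 0.1333 + 0.5333 + 2.7000 + 0.5333 + 0.0333 + 0.0000 + 0.1333
Sum = 10.933
df = 9. Since 10.933 < 21.666, we do not reject H₀.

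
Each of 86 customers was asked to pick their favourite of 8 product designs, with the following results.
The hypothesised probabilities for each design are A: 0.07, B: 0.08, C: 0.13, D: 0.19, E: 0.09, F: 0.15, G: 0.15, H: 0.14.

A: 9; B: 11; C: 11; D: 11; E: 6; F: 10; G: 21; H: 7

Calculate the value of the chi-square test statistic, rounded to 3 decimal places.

Expected counts E_i = n·p_i: 86×0.07 = 6.02, 86×0.08 = 6.88, 86×0.13 = 11.18, 86×0.19 = 16.34, 86×0.09 = 7.74, 86×0.15 = 12.9, 86×0.15 = 12.9, 86×0.14 = 12.04.
A: (9 − 6.02)²/6.02 = 8.8804/6.02 = 1.4751
B: (11 − 6.88)²/6.88 = 16.9744/6.88 = 2.4672
C: (11 − 11.18)²/11.18 = 0.0324/11.18 = 0.0029
D: (11 − 16.34)²/16.34 = 28.5156/16.34 = 1.7451
E: (6 − 7.74)²/7.74 = 3.0276/7.74 = 0.3912
F: (10 − 12.9)²/12.9 = 8.41/12.9 = 0.6519
G: (21 − 12.9)²/12.9 = 65.61/12.9 = 5.0860
H: (7 − 12.04)²/12.04 = 25.4016/12.04 = 2.1098
Sum = 13.929

13.929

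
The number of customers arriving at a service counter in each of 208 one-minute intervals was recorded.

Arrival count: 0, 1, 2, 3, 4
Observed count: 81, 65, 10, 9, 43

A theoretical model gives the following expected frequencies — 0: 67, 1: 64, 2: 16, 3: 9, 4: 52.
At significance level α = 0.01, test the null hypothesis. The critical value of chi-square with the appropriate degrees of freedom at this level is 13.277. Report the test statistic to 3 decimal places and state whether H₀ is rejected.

0: (81 − 67)²/67 = 196/67 = 2.9254
1: (65 − 64)²/64 = 1/64 = 0.0156
2: (10 − 16)²/16 = 36/16 = 2.2500
3: (9 − 9)²/9 = 0/9 = 0.0000
4: (43 − 52)²/52 = 81/52 = 1.5577
Sum = 6.749
df = 4. Since 6.749 < 13.277, we do not reject H₀.

6.749; do not reject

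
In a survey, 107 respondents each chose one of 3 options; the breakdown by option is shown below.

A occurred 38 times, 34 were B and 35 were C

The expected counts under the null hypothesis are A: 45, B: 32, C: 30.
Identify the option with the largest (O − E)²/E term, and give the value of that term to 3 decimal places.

A, 1.089

χ² = (38−45)²/45 + (34−32)²/32 + (35−30)²/30
   = 1.0889 + 0.1250 + 0.8333
The largest term is for A: 1.089.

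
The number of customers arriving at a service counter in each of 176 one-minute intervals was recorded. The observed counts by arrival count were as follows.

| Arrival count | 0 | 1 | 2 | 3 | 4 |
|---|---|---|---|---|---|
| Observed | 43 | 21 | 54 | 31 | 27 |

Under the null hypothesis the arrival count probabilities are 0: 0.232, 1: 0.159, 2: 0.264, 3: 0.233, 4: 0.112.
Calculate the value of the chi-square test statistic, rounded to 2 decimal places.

8.22

Expected counts E_i = n·p_i: 176×0.232 = 40.832, 176×0.159 = 27.984, 176×0.264 = 46.464, 176×0.233 = 41.008, 176×0.112 = 19.712.
cat         O        E   (O−E)²/E
0          43   40.832      0.115
1          21   27.984      1.743
2          54   46.464      1.222
3          31   41.008      2.442
4          27   19.712      2.695
Sum = 8.22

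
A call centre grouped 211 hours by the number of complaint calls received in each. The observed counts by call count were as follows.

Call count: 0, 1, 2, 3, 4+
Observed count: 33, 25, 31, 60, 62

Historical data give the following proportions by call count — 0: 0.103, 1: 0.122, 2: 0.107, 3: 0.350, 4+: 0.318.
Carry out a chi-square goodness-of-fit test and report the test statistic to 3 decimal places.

11.990

Expected counts E_i = n·p_i: 211×0.103 = 21.733, 211×0.122 = 25.742, 211×0.107 = 22.577, 211×0.350 = 73.85, 211×0.318 = 67.098.
0: (33 − 21.733)²/21.733 = 126.945289/21.733 = 5.8411
1: (25 − 25.742)²/25.742 = 0.550564/25.742 = 0.0214
2: (31 − 22.577)²/22.577 = 70.946929/22.577 = 3.1424
3: (60 − 73.85)²/73.85 = 191.8225/73.85 = 2.5975
4+: (62 − 67.098)²/67.098 = 25.989604/67.098 = 0.3873
Sum = 11.990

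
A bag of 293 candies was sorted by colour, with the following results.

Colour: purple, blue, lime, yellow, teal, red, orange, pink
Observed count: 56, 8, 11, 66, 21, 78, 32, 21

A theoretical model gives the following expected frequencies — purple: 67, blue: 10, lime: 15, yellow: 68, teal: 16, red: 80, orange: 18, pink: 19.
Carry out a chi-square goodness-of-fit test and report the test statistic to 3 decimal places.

cat         O        E   (O−E)²/E
purple     56       67     1.8060
blue        8       10     0.4000
lime       11       15     1.0667
yellow     66       68     0.0588
teal       21       16     1.5625
red        78       80     0.0500
orange     32       18    10.8889
pink       21       19     0.2105
Sum = 16.043

16.043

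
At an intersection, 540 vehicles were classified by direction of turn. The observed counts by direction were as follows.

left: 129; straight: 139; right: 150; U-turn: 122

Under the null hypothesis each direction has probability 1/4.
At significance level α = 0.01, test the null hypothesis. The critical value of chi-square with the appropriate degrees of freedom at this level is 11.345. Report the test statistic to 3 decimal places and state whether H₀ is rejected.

Under H₀ each category has probability 1/4, so each expected count is 540/4 = 135.
left: (129 − 135)²/135 = 36/135 = 0.2667
straight: (139 − 135)²/135 = 16/135 = 0.1185
right: (150 − 135)²/135 = 225/135 = 1.6667
U-turn: (122 − 135)²/135 = 169/135 = 1.2519
Sum = 3.304
df = 3. Since 3.304 < 11.345, we do not reject H₀.

3.304; do not reject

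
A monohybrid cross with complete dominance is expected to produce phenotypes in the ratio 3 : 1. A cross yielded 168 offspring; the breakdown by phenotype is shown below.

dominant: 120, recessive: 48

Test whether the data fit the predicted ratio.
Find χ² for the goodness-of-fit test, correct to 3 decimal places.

Ratio total = 4. Expected counts: 168×3/4 = 126, 168×1/4 = 42.
dominant: (120 − 126)²/126 = 36/126 = 0.2857
recessive: (48 − 42)²/42 = 36/42 = 0.8571
Sum = 1.143

1.143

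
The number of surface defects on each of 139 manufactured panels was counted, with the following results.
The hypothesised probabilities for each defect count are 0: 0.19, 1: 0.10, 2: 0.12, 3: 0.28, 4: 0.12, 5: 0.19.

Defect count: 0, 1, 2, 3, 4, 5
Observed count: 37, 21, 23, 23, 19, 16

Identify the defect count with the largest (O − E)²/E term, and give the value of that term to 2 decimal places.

3, 6.51

Expected counts E_i = n·p_i: 139×0.19 = 26.41, 139×0.10 = 13.9, 139×0.12 = 16.68, 139×0.28 = 38.92, 139×0.12 = 16.68, 139×0.19 = 26.41.
χ² = (37−26.41)²/26.41 + (21−13.9)²/13.9 + (23−16.68)²/16.68 + (23−38.92)²/38.92 + (19−16.68)²/16.68 + (16−26.41)²/26.41
   = 4.246 + 3.627 + 2.395 + 6.512 + 0.323 + 4.103
The largest term is for 3: 6.51.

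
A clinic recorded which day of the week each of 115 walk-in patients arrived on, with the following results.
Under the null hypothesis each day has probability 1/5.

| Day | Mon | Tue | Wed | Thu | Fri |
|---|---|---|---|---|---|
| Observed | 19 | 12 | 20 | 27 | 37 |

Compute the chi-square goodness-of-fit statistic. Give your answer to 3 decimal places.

Expected count for each of the 5 categories: 115/5 = 23.
χ² = (19−23)²/23 + (12−23)²/23 + (20−23)²/23 + (27−23)²/23 + (37−23)²/23
   = 0.6957 + 5.2609 + 0.3913 + 0.6957 + 8.5217
Sum = 15.565

15.565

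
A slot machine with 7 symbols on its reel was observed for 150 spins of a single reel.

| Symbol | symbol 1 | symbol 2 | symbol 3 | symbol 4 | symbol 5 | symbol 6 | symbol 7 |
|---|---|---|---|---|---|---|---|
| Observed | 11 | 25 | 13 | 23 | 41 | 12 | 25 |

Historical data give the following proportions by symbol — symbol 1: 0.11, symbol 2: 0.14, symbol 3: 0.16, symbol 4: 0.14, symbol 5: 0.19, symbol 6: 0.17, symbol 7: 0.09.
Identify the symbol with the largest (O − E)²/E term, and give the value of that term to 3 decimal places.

Expected counts E_i = n·p_i: 150×0.11 = 16.5, 150×0.14 = 21, 150×0.16 = 24, 150×0.14 = 21, 150×0.19 = 28.5, 150×0.17 = 25.5, 150×0.09 = 13.5.
χ² = (11−16.5)²/16.5 + (25−21)²/21 + (13−24)²/24 + (23−21)²/21 + (41−28.5)²/28.5 + (12−25.5)²/25.5 + (25−13.5)²/13.5
   = 1.8333 + 0.7619 + 5.0417 + 0.1905 + 5.4825 + 7.1471 + 9.7963
The largest term is for symbol 7: 9.796.

symbol 7, 9.796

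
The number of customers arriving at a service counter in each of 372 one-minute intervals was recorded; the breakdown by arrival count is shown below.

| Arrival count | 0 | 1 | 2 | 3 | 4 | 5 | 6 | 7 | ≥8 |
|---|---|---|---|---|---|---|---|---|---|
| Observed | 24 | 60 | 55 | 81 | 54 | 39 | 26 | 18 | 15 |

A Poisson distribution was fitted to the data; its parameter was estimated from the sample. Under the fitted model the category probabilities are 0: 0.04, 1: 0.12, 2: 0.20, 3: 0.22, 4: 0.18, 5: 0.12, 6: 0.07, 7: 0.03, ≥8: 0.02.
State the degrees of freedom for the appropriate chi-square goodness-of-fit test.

7

There are k = 9 categories and 1 parameter estimated from the data, so df = 9 − 1 − 1 = 7.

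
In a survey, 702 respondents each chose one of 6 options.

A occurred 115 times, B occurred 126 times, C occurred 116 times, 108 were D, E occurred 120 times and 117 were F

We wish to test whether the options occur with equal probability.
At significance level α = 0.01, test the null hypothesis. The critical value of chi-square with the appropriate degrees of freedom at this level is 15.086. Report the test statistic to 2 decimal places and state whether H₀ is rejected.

1.50; do not reject

Under H₀ each category has probability 1/6, so each expected count is 702/6 = 117.
χ² = (115−117)²/117 + (126−117)²/117 + (116−117)²/117 + (108−117)²/117 + (120−117)²/117 + (117−117)²/117
   = 0.034 + 0.692 + 0.009 + 0.692 + 0.077 + 0.000
Sum = 1.50
df = 5. Since 1.50 < 15.086, we do not reject H₀.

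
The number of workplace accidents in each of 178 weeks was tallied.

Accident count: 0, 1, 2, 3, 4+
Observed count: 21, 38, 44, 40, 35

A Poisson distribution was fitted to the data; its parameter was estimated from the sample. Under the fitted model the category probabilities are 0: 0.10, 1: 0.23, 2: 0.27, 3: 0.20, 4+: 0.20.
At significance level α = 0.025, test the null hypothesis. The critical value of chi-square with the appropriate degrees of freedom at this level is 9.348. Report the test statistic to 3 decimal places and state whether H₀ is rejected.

Expected counts E_i = n·p_i: 178×0.10 = 17.8, 178×0.23 = 40.94, 178×0.27 = 48.06, 178×0.20 = 35.6, 178×0.20 = 35.6.
cat         O        E   (O−E)²/E
0          21     17.8     0.5753
1          38    40.94     0.2111
2          44    48.06     0.3430
3          40     35.6     0.5438
4+         35     35.6     0.0101
Sum = 1.683
df = 3. Since 1.683 < 9.348, we do not reject H₀.

1.683; do not reject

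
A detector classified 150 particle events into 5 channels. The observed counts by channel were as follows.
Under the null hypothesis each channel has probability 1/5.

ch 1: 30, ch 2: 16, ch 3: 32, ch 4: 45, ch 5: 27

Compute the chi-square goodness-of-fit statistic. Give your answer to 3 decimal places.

Expected count for each of the 5 categories: 150/5 = 30.
cat         O        E   (O−E)²/E
ch 1       30       30     0.0000
ch 2       16       30     6.5333
ch 3       32       30     0.1333
ch 4       45       30     7.5000
ch 5       27       30     0.3000
Sum = 14.467

14.467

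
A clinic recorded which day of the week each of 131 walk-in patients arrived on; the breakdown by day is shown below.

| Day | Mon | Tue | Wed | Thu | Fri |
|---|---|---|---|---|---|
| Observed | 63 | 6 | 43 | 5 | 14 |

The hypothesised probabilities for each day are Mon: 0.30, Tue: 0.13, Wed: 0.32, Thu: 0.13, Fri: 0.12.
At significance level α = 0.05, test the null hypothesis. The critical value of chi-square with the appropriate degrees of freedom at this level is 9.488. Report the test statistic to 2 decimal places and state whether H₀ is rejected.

30.15; reject

Expected counts E_i = n·p_i: 131×0.30 = 39.3, 131×0.13 = 17.03, 131×0.32 = 41.92, 131×0.13 = 17.03, 131×0.12 = 15.72.
cat         O        E   (O−E)²/E
Mon        63     39.3     14.292
Tue         6    17.03      7.144
Wed        43    41.92      0.028
Thu         5    17.03      8.498
Fri        14    15.72      0.188
Sum = 30.15
df = 4. Since 30.15 > 9.488, we reject H₀.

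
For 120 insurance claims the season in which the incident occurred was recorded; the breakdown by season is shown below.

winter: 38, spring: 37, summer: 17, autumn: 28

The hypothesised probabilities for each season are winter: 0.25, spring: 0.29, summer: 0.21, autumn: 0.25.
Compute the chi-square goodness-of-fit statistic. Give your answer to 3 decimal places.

Expected counts E_i = n·p_i: 120×0.25 = 30, 120×0.29 = 34.8, 120×0.21 = 25.2, 120×0.25 = 30.
cat         O        E   (O−E)²/E
winter     38       30     2.1333
spring     37     34.8     0.1391
summer     17     25.2     2.6683
autumn     28       30     0.1333
Sum = 5.074

5.074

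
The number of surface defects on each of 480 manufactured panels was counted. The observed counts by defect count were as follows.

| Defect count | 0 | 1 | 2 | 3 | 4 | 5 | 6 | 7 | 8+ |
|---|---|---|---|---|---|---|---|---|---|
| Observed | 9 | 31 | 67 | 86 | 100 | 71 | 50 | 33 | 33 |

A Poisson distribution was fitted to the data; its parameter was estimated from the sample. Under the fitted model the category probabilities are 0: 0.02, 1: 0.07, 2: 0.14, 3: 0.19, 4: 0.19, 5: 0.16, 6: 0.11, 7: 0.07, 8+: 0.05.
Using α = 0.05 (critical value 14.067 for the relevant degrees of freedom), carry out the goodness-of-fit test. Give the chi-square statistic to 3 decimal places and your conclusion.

5.357; do not reject

Expected counts E_i = n·p_i: 480×0.02 = 9.6, 480×0.07 = 33.6, 480×0.14 = 67.2, 480×0.19 = 91.2, 480×0.19 = 91.2, 480×0.16 = 76.8, 480×0.11 = 52.8, 480×0.07 = 33.6, 480×0.05 = 24.
χ² = (9−9.6)²/9.6 + (31−33.6)²/33.6 + (67−67.2)²/67.2 + (86−91.2)²/91.2 + (100−91.2)²/91.2 + (71−76.8)²/76.8 + (50−52.8)²/52.8 + (33−33.6)²/33.6 + (33−24)²/24
   = 0.0375 + 0.2012 + 0.0006 + 0.2965 + 0.8491 + 0.4380 + 0.1485 + 0.0107 + 3.3750
Sum = 5.357
df = 7. Since 5.357 < 14.067, we do not reject H₀.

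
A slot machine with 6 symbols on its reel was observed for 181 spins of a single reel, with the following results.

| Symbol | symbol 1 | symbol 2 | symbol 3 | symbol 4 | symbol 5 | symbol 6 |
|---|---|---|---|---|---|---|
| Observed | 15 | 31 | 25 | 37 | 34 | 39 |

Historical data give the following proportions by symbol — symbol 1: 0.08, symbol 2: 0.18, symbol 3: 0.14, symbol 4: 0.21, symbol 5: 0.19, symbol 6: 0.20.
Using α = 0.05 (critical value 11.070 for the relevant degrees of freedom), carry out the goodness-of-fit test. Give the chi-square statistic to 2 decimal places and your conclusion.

Expected counts E_i = n·p_i: 181×0.08 = 14.48, 181×0.18 = 32.58, 181×0.14 = 25.34, 181×0.21 = 38.01, 181×0.19 = 34.39, 181×0.20 = 36.2.
cat           O        E   (O−E)²/E
symbol 1     15    14.48      0.019
symbol 2     31    32.58      0.077
symbol 3     25    25.34      0.005
symbol 4     37    38.01      0.027
symbol 5     34    34.39      0.004
symbol 6     39     36.2      0.217
Sum = 0.35
df = 5. Since 0.35 < 11.070, we do not reject H₀.

0.35; do not reject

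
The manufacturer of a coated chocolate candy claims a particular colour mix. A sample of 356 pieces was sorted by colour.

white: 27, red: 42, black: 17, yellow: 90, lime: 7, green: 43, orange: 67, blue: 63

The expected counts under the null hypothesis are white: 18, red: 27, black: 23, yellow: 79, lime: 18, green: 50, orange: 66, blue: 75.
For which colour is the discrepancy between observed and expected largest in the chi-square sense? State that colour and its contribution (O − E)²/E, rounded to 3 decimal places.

red, 8.333

white: (27 − 18)²/18 = 81/18 = 4.5000
red: (42 − 27)²/27 = 225/27 = 8.3333
black: (17 − 23)²/23 = 36/23 = 1.5652
yellow: (90 − 79)²/79 = 121/79 = 1.5316
lime: (7 − 18)²/18 = 121/18 = 6.7222
green: (43 − 50)²/50 = 49/50 = 0.9800
orange: (67 − 66)²/66 = 1/66 = 0.0152
blue: (63 − 75)²/75 = 144/75 = 1.9200
The largest term is for red: 8.333.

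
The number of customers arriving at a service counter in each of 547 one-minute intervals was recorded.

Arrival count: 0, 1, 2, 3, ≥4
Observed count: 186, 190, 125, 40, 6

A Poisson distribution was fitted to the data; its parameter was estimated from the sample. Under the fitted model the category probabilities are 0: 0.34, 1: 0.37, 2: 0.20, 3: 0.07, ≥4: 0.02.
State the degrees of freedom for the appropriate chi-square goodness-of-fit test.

There are k = 5 categories and 1 parameter estimated from the data, so df = 5 − 1 − 1 = 3.

3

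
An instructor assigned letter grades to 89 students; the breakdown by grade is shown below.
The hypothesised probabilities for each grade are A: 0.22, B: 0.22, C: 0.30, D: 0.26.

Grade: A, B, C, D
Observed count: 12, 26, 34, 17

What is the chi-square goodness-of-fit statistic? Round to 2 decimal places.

8.66

Expected counts E_i = n·p_i: 89×0.22 = 19.58, 89×0.22 = 19.58, 89×0.30 = 26.7, 89×0.26 = 23.14.
χ² = (12−19.58)²/19.58 + (26−19.58)²/19.58 + (34−26.7)²/26.7 + (17−23.14)²/23.14
   = 2.934 + 2.105 + 1.996 + 1.629
Sum = 8.66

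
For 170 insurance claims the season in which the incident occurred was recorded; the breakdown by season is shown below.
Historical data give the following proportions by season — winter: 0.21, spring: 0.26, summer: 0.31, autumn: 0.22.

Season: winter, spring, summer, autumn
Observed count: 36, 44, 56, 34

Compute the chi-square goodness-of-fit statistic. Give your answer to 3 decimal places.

Expected counts E_i = n·p_i: 170×0.21 = 35.7, 170×0.26 = 44.2, 170×0.31 = 52.7, 170×0.22 = 37.4.
winter: (36 − 35.7)²/35.7 = 0.09/35.7 = 0.0025
spring: (44 − 44.2)²/44.2 = 0.04/44.2 = 0.0009
summer: (56 − 52.7)²/52.7 = 10.89/52.7 = 0.2066
autumn: (34 − 37.4)²/37.4 = 11.56/37.4 = 0.3091
Sum = 0.519

0.519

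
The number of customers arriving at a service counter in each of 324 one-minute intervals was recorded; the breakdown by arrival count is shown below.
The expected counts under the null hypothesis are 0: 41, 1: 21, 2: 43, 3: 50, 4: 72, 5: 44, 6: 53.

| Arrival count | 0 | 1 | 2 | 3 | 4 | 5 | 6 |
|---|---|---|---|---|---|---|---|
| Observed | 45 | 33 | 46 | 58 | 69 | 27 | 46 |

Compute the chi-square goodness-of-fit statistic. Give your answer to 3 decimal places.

χ² = (45−41)²/41 + (33−21)²/21 + (46−43)²/43 + (58−50)²/50 + (69−72)²/72 + (27−44)²/44 + (46−53)²/53
   = 0.3902 + 6.8571 + 0.2093 + 1.2800 + 0.1250 + 6.5682 + 0.9245
Sum = 16.354

16.354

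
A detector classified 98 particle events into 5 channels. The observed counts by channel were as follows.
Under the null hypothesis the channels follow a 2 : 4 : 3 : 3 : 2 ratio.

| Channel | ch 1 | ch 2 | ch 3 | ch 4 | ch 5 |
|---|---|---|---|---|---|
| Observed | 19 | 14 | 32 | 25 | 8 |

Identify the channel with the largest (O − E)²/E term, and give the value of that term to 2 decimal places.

Ratio total = 14. Expected counts: 98×2/14 = 14, 98×4/14 = 28, 98×3/14 = 21, 98×3/14 = 21, 98×2/14 = 14.
cat         O        E   (O−E)²/E
ch 1       19       14      1.786
ch 2       14       28      7.000
ch 3       32       21      5.762
ch 4       25       21      0.762
ch 5        8       14      2.571
The largest term is for ch 2: 7.00.

ch 2, 7.00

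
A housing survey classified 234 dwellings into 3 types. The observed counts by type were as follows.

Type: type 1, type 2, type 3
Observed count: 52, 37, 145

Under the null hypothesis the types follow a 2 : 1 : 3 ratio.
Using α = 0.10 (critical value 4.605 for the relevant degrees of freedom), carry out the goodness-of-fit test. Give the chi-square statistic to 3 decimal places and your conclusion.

Ratio total = 6. Expected counts: 234×2/6 = 78, 234×1/6 = 39, 234×3/6 = 117.
χ² = (52−78)²/78 + (37−39)²/39 + (145−117)²/117
   = 8.6667 + 0.1026 + 6.7009
Sum = 15.470
df = 2. Since 15.470 > 4.605, we reject H₀.

15.470; reject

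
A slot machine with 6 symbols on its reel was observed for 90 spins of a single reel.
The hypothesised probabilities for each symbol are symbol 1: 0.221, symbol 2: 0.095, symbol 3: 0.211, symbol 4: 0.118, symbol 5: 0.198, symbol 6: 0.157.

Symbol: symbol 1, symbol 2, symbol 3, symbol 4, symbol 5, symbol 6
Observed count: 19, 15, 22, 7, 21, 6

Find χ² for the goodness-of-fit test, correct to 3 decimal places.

11.862

Expected counts E_i = n·p_i: 90×0.221 = 19.89, 90×0.095 = 8.55, 90×0.211 = 18.99, 90×0.118 = 10.62, 90×0.198 = 17.82, 90×0.157 = 14.13.
χ² = (19−19.89)²/19.89 + (15−8.55)²/8.55 + (22−18.99)²/18.99 + (7−10.62)²/10.62 + (21−17.82)²/17.82 + (6−14.13)²/14.13
   = 0.0398 + 4.8658 + 0.4771 + 1.2339 + 0.5675 + 4.6778
Sum = 11.862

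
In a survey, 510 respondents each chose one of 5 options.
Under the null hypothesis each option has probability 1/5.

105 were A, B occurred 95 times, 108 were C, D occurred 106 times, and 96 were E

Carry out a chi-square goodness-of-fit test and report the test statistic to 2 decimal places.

Expected count for each of the 5 categories: 510/5 = 102.
A: (105 − 102)²/102 = 9/102 = 0.088
B: (95 − 102)²/102 = 49/102 = 0.480
C: (108 − 102)²/102 = 36/102 = 0.353
D: (106 − 102)²/102 = 16/102 = 0.157
E: (96 − 102)²/102 = 36/102 = 0.353
Sum = 1.43

1.43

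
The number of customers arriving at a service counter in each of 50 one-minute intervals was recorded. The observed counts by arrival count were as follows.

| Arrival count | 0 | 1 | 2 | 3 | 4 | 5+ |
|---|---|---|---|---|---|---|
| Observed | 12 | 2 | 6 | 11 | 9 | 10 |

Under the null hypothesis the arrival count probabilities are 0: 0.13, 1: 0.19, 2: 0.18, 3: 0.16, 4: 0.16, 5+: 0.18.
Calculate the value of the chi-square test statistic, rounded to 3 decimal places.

Expected counts E_i = n·p_i: 50×0.13 = 6.5, 50×0.19 = 9.5, 50×0.18 = 9, 50×0.16 = 8, 50×0.16 = 8, 50×0.18 = 9.
0: (12 − 6.5)²/6.5 = 30.25/6.5 = 4.6538
1: (2 − 9.5)²/9.5 = 56.25/9.5 = 5.9211
2: (6 − 9)²/9 = 9/9 = 1.0000
3: (11 − 8)²/8 = 9/8 = 1.1250
4: (9 − 8)²/8 = 1/8 = 0.1250
5+: (10 − 9)²/9 = 1/9 = 0.1111
Sum = 12.936

12.936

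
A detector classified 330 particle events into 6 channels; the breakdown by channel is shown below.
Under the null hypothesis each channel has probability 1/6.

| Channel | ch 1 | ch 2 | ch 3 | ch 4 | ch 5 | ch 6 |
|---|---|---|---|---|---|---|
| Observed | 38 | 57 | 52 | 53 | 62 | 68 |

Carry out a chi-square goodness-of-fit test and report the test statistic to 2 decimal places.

Expected count for each of the 6 categories: 330/6 = 55.
χ² = (38−55)²/55 + (57−55)²/55 + (52−55)²/55 + (53−55)²/55 + (62−55)²/55 + (68−55)²/55
   = 5.255 + 0.073 + 0.164 + 0.073 + 0.891 + 3.073
Sum = 9.53

9.53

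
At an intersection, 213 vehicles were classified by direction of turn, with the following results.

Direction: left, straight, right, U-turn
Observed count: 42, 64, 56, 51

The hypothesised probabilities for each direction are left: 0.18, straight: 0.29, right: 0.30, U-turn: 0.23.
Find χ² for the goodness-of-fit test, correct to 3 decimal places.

1.489

Expected counts E_i = n·p_i: 213×0.18 = 38.34, 213×0.29 = 61.77, 213×0.30 = 63.9, 213×0.23 = 48.99.
cat           O        E   (O−E)²/E
left         42    38.34     0.3494
straight     64    61.77     0.0805
right        56     63.9     0.9767
U-turn       51    48.99     0.0825
Sum = 1.489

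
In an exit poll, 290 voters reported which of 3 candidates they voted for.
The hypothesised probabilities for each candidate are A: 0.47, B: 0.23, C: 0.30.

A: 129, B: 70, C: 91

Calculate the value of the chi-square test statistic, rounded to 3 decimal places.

0.738

Expected counts E_i = n·p_i: 290×0.47 = 136.3, 290×0.23 = 66.7, 290×0.30 = 87.
A: (129 − 136.3)²/136.3 = 53.29/136.3 = 0.3910
B: (70 − 66.7)²/66.7 = 10.89/66.7 = 0.1633
C: (91 − 87)²/87 = 16/87 = 0.1839
Sum = 0.738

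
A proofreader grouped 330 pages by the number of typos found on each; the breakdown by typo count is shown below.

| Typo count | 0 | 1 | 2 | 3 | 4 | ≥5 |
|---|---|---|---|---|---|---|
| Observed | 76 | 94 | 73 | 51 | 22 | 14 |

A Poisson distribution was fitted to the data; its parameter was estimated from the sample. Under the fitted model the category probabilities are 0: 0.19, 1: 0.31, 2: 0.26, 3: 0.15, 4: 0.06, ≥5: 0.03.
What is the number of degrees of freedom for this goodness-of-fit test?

There are k = 6 categories and 1 parameter estimated from the data, so df = 6 − 1 − 1 = 4.

4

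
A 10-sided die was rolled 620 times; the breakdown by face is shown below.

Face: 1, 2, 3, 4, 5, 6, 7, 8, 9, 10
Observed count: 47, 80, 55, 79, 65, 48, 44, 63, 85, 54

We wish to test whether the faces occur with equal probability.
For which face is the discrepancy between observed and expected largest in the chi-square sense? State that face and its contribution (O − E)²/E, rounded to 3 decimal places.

9, 8.532

Expected count for each of the 10 categories: 620/10 = 62.
1: (47 − 62)²/62 = 225/62 = 3.6290
2: (80 − 62)²/62 = 324/62 = 5.2258
3: (55 − 62)²/62 = 49/62 = 0.7903
4: (79 − 62)²/62 = 289/62 = 4.6613
5: (65 − 62)²/62 = 9/62 = 0.1452
6: (48 − 62)²/62 = 196/62 = 3.1613
7: (44 − 62)²/62 = 324/62 = 5.2258
8: (63 − 62)²/62 = 1/62 = 0.0161
9: (85 − 62)²/62 = 529/62 = 8.5323
10: (54 − 62)²/62 = 64/62 = 1.0323
The largest term is for 9: 8.532.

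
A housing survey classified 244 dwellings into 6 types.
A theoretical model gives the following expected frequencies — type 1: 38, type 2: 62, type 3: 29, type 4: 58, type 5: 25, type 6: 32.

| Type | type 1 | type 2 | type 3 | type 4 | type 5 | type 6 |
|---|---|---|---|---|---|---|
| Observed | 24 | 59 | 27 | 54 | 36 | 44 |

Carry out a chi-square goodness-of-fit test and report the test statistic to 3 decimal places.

χ² = (24−38)²/38 + (59−62)²/62 + (27−29)²/29 + (54−58)²/58 + (36−25)²/25 + (44−32)²/32
   = 5.1579 + 0.1452 + 0.1379 + 0.2759 + 4.8400 + 4.5000
Sum = 15.057

15.057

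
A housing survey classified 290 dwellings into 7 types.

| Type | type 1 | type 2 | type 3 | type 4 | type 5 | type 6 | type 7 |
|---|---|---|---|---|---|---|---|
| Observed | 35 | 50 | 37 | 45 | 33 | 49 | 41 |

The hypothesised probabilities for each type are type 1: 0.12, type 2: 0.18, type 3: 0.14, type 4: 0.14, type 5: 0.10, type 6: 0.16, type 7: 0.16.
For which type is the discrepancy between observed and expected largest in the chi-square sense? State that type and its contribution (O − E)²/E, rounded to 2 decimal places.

Expected counts E_i = n·p_i: 290×0.12 = 34.8, 290×0.18 = 52.2, 290×0.14 = 40.6, 290×0.14 = 40.6, 290×0.10 = 29, 290×0.16 = 46.4, 290×0.16 = 46.4.
χ² = (35−34.8)²/34.8 + (50−52.2)²/52.2 + (37−40.6)²/40.6 + (45−40.6)²/40.6 + (33−29)²/29 + (49−46.4)²/46.4 + (41−46.4)²/46.4
   = 0.001 + 0.093 + 0.319 + 0.477 + 0.552 + 0.146 + 0.628
The largest term is for type 7: 0.63.

type 7, 0.63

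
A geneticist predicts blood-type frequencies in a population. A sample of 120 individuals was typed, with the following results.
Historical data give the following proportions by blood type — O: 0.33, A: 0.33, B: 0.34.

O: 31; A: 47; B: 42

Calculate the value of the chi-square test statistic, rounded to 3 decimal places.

3.286

Expected counts E_i = n·p_i: 120×0.33 = 39.6, 120×0.33 = 39.6, 120×0.34 = 40.8.
cat         O        E   (O−E)²/E
O          31     39.6     1.8677
A          47     39.6     1.3828
B          42     40.8     0.0353
Sum = 3.286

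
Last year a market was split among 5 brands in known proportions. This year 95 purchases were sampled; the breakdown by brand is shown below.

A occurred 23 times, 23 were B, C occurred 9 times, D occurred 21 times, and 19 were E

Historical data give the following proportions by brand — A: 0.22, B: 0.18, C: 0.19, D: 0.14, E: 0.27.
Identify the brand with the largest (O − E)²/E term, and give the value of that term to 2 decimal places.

C, 4.54

Expected counts E_i = n·p_i: 95×0.22 = 20.9, 95×0.18 = 17.1, 95×0.19 = 18.05, 95×0.14 = 13.3, 95×0.27 = 25.65.
A: (23 − 20.9)²/20.9 = 4.41/20.9 = 0.211
B: (23 − 17.1)²/17.1 = 34.81/17.1 = 2.036
C: (9 − 18.05)²/18.05 = 81.9025/18.05 = 4.538
D: (21 − 13.3)²/13.3 = 59.29/13.3 = 4.458
E: (19 − 25.65)²/25.65 = 44.2225/25.65 = 1.724
The largest term is for C: 4.54.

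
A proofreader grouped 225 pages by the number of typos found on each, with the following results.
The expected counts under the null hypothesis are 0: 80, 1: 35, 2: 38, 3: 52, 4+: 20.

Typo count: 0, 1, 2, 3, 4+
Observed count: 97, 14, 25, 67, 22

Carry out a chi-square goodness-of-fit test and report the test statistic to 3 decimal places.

25.187

cat         O        E   (O−E)²/E
0          97       80     3.6125
1          14       35    12.6000
2          25       38     4.4474
3          67       52     4.3269
4+         22       20     0.2000
Sum = 25.187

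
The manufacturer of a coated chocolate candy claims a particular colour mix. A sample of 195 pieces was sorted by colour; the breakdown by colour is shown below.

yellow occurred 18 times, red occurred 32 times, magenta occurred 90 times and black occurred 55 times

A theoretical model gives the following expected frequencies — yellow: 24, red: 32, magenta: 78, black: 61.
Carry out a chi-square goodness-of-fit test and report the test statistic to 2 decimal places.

3.94

yellow: (18 − 24)²/24 = 36/24 = 1.500
red: (32 − 32)²/32 = 0/32 = 0.000
magenta: (90 − 78)²/78 = 144/78 = 1.846
black: (55 − 61)²/61 = 36/61 = 0.590
Sum = 3.94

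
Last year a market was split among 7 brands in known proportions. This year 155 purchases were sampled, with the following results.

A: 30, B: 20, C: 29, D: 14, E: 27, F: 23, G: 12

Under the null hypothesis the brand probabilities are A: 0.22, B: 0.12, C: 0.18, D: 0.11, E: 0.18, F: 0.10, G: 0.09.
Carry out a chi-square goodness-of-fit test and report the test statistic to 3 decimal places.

Expected counts E_i = n·p_i: 155×0.22 = 34.1, 155×0.12 = 18.6, 155×0.18 = 27.9, 155×0.11 = 17.05, 155×0.18 = 27.9, 155×0.10 = 15.5, 155×0.09 = 13.95.
cat         O        E   (O−E)²/E
A          30     34.1     0.4930
B          20     18.6     0.1054
C          29     27.9     0.0434
D          14    17.05     0.5456
E          27     27.9     0.0290
F          23     15.5     3.6290
G          12    13.95     0.2726
Sum = 5.118

5.118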